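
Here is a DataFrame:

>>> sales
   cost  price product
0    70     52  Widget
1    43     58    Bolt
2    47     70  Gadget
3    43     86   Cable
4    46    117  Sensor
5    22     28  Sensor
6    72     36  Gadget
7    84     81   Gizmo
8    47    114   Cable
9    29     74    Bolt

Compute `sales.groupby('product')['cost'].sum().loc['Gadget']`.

group by product, sum of cost:
product
Bolt       72
Cable      90
Gadget    119
Gizmo      84
Sensor     68
Widget     70
Name: cost, dtype: int64

119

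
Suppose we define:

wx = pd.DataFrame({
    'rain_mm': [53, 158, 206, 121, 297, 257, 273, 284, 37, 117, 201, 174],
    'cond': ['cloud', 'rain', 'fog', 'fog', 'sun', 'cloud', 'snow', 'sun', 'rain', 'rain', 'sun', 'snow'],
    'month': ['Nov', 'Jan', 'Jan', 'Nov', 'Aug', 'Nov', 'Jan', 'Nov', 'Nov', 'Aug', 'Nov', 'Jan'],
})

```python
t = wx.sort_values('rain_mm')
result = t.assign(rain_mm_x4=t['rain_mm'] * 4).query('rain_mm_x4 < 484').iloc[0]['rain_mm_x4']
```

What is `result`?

148

sort by rain_mm:
    rain_mm   cond month
8        37   rain   Nov
0        53  cloud   Nov
9       117   rain   Aug
3       121    fog   Nov
1       158   rain   Jan
11      174   snow   Jan
10      201    sun   Nov
2       206    fog   Jan
5       257  cloud   Nov
6       273   snow   Jan
7       284    sun   Nov
4       297    sun   Aug
add column rain_mm_x4 = t['rain_mm'] * 4:
    rain_mm   cond month  rain_mm_x4
8        37   rain   Nov         148
0        53  cloud   Nov         212
9       117   rain   Aug         468
3       121    fog   Nov         484
1       158   rain   Jan         632
11      174   snow   Jan         696
10      201    sun   Nov         804
2       206    fog   Jan         824
5       257  cloud   Nov        1028
6       273   snow   Jan        1092
7       284    sun   Nov        1136
4       297    sun   Aug        1188
filter rows where rain_mm_x4 < 484:
   rain_mm   cond month  rain_mm_x4
8       37   rain   Nov         148
0       53  cloud   Nov         212
9      117   rain   Aug         468
Taking the value at position 0, column 'rain_mm_x4' gives 148.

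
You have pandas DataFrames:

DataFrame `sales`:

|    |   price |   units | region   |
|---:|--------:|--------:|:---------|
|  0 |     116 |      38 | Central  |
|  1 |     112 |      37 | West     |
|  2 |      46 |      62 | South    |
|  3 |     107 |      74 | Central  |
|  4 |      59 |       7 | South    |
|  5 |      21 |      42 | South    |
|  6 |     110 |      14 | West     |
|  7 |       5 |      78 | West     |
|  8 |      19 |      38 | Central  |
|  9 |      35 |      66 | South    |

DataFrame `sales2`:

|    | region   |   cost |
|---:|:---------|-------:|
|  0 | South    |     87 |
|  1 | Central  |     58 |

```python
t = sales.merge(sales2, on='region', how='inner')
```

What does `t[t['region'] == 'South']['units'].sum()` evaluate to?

177

merge on 'region' (how='inner') → 7 rows:
   price  units   region  cost
0    116     38  Central    58
1     46     62    South    87
2    107     74  Central    58
3     59      7    South    87
4     21     42    South    87
5     19     38  Central    58
6     35     66    South    87
filter rows where region == 'South':
   price  units region  cost
1     46     62  South    87
3     59      7  South    87
4     21     42  South    87
6     35     66  South    87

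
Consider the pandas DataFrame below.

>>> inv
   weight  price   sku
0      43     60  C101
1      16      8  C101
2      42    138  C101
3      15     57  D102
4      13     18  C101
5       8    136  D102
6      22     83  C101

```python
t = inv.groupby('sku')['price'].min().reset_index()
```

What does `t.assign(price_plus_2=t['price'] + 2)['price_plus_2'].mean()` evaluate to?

34.5

group by sku, min of price:
sku
C101     8
D102    57
Name: price, dtype: int64
reset_index():
    sku  price
0  C101      8
1  D102     57
add column price_plus_2 = t['price'] + 2:
    sku  price  price_plus_2
0  C101      8            10
1  D102     57            59
Reading off the mean of column 'price_plus_2', we get 34.5.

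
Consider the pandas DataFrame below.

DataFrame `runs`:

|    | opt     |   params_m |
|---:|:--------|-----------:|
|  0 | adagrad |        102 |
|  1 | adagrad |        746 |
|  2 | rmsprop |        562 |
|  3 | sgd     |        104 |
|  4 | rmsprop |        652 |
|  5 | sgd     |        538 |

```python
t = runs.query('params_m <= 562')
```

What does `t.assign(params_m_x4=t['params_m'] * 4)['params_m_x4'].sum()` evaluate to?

5224

filter rows where params_m <= 562:
       opt  params_m
0  adagrad       102
2  rmsprop       562
3      sgd       104
5      sgd       538
add column params_m_x4 = t['params_m'] * 4:
       opt  params_m  params_m_x4
0  adagrad       102          408
2  rmsprop       562         2248
3      sgd       104          416
5      sgd       538         2152
So sum() = 5224.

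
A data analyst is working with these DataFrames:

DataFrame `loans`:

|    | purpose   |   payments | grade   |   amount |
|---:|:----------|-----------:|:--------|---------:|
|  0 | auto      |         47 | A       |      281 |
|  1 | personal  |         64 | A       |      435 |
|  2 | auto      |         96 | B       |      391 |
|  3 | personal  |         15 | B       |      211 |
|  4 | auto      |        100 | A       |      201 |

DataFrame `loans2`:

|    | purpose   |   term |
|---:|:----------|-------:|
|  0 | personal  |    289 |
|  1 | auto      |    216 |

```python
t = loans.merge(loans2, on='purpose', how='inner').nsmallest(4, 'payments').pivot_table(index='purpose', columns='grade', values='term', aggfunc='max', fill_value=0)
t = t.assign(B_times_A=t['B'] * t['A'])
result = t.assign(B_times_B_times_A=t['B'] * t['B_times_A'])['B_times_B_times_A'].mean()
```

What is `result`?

merge on 'purpose' (how='inner') → 5 rows:
    purpose  payments grade  amount  term
0      auto        47     A     281   216
1  personal        64     A     435   289
2      auto        96     B     391   216
3  personal        15     B     211   289
4      auto       100     A     201   216
take 4 rows with smallest payments:
    purpose  payments grade  amount  term
3  personal        15     B     211   289
0      auto        47     A     281   216
1  personal        64     A     435   289
2      auto        96     B     391   216
pivot: rows=purpose, cols=grade, max(term):
grade       A    B
purpose           
auto      216  216
personal  289  289
add column B_times_A = t['B'] * t['A']:
grade       A    B  B_times_A
purpose                      
auto      216  216      46656
personal  289  289      83521
add column B_times_B_times_A = t['B'] * t['B_times_A']:
grade       A    B  B_times_A  B_times_B_times_A
purpose                                         
auto      216  216      46656           10077696
personal  289  289      83521           24137569
Finally, mean of column 'B_times_B_times_A' = 17107632.5.

17107632.5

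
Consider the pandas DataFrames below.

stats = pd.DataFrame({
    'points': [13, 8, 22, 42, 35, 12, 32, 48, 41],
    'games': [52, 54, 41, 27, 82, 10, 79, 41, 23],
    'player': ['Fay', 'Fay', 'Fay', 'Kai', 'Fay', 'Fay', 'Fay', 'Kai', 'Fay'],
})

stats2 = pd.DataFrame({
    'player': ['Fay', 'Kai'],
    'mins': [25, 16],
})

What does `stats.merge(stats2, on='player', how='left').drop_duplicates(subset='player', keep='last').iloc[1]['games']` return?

merge on 'player' (how='left') → 9 rows:
   points  games player  mins
0      13     52    Fay    25
1       8     54    Fay    25
2      22     41    Fay    25
3      42     27    Kai    16
4      35     82    Fay    25
5      12     10    Fay    25
6      32     79    Fay    25
7      48     41    Kai    16
8      41     23    Fay    25
drop duplicate player (keep=last):
   points  games player  mins
7      48     41    Kai    16
8      41     23    Fay    25
So iloc[1]['games'] = 23.

23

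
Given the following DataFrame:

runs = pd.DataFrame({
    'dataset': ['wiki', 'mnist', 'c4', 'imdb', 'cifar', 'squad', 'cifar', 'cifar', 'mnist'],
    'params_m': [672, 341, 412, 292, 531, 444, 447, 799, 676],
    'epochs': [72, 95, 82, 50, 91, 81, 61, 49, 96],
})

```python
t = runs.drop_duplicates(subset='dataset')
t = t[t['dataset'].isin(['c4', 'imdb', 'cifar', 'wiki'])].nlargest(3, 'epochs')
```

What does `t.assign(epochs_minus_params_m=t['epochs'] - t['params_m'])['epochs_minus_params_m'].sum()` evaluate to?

-1370

drop duplicate dataset (keep=first):
  dataset  params_m  epochs
0    wiki       672      72
1   mnist       341      95
2      c4       412      82
3    imdb       292      50
4   cifar       531      91
5   squad       444      81
filter rows where dataset in ['c4', 'imdb', 'cifar', 'wiki']:
  dataset  params_m  epochs
0    wiki       672      72
2      c4       412      82
3    imdb       292      50
4   cifar       531      91
take 3 rows with largest epochs:
  dataset  params_m  epochs
4   cifar       531      91
2      c4       412      82
0    wiki       672      72
add column epochs_minus_params_m = t['epochs'] - t['params_m']:
  dataset  params_m  epochs  epochs_minus_params_m
4   cifar       531      91                   -440
2      c4       412      82                   -330
0    wiki       672      72                   -600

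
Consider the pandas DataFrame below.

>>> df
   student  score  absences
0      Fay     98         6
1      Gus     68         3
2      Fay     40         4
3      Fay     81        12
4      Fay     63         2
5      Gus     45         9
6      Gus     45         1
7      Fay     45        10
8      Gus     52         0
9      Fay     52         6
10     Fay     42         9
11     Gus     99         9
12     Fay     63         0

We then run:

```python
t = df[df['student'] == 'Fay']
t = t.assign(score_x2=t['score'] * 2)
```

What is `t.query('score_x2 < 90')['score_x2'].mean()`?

82.0

filter rows where student == 'Fay':
   student  score  absences
0      Fay     98         6
2      Fay     40         4
3      Fay     81        12
4      Fay     63         2
7      Fay     45        10
9      Fay     52         6
10     Fay     42         9
12     Fay     63         0
add column score_x2 = t['score'] * 2:
   student  score  absences  score_x2
0      Fay     98         6       196
2      Fay     40         4        80
3      Fay     81        12       162
4      Fay     63         2       126
7      Fay     45        10        90
9      Fay     52         6       104
10     Fay     42         9        84
12     Fay     63         0       126
filter rows where score_x2 < 90:
   student  score  absences  score_x2
2      Fay     40         4        80
10     Fay     42         9        84
Hence 82.0.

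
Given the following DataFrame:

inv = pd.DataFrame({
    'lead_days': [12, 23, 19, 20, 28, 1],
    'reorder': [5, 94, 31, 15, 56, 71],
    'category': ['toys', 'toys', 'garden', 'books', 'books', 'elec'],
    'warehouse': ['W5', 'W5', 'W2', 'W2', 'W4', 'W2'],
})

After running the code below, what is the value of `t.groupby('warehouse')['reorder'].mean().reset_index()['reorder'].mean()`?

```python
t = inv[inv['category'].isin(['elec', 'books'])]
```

filter rows where category in ['elec', 'books']:
   lead_days  reorder category warehouse
3         20       15    books        W2
4         28       56    books        W4
5          1       71     elec        W2
group by warehouse, mean of reorder:
warehouse
W2    43.0
W4    56.0
Name: reorder, dtype: float64
reset_index():
  warehouse  reorder
0        W2     43.0
1        W4     56.0
Taking the mean of column 'reorder' gives 49.5.

49.5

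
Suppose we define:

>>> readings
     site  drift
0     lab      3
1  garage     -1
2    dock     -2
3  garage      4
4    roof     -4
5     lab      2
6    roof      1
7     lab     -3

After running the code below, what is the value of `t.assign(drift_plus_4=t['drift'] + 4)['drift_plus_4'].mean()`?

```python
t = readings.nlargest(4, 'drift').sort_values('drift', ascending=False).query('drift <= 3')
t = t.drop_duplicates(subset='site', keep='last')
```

take 4 rows with largest drift:
     site  drift
3  garage      4
0     lab      3
5     lab      2
6    roof      1
sort by drift descending:
     site  drift
3  garage      4
0     lab      3
5     lab      2
6    roof      1
filter rows where drift <= 3:
   site  drift
0   lab      3
5   lab      2
6  roof      1
drop duplicate site (keep=last):
   site  drift
5   lab      2
6  roof      1
add column drift_plus_4 = t['drift'] + 4:
   site  drift  drift_plus_4
5   lab      2             6
6  roof      1             5
Finally, mean of column 'drift_plus_4' = 5.5.

5.5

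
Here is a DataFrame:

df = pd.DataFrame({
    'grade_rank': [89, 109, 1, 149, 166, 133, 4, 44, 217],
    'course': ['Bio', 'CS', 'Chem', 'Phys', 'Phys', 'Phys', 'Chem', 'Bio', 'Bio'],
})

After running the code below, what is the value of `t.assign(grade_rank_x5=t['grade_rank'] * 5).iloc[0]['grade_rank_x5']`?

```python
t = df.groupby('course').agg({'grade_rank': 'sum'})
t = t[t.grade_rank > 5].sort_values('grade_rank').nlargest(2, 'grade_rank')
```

2240

group by course, sum of grade_rank:
        grade_rank
course            
Bio            350
CS             109
Chem             5
Phys           448
filter rows where grade_rank > 5:
        grade_rank
course            
Bio            350
CS             109
Phys           448
sort by grade_rank:
        grade_rank
course            
CS             109
Bio            350
Phys           448
take 2 rows with largest grade_rank:
        grade_rank
course            
Phys           448
Bio            350
add column grade_rank_x5 = t['grade_rank'] * 5:
        grade_rank  grade_rank_x5
course                           
Phys           448           2240
Bio            350           1750
value at position 0, column 'grade_rank_x5' → 2240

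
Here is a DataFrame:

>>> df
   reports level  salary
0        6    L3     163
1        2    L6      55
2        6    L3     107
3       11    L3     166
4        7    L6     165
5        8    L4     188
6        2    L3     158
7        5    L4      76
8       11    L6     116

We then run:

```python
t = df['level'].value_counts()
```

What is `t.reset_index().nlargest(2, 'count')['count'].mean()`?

value_counts of level:
level
L3    4
L6    3
L4    2
Name: count, dtype: int64
reset_index():
  level  count
0    L3      4
1    L6      3
2    L4      2
take 2 rows with largest count:
  level  count
0    L3      4
1    L6      3
Hence 3.5.

3.5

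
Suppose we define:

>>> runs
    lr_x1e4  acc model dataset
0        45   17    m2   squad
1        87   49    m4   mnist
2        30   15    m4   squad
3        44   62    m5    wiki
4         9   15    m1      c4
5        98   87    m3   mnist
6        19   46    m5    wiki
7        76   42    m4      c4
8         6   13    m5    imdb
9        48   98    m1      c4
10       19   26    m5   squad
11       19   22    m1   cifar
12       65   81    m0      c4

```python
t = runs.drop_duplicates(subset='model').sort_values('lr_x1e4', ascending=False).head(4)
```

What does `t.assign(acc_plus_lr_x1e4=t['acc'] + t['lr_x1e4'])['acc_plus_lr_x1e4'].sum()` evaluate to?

drop duplicate model (keep=first):
    lr_x1e4  acc model dataset
0        45   17    m2   squad
1        87   49    m4   mnist
3        44   62    m5    wiki
4         9   15    m1      c4
5        98   87    m3   mnist
12       65   81    m0      c4
sort by lr_x1e4 descending:
    lr_x1e4  acc model dataset
5        98   87    m3   mnist
1        87   49    m4   mnist
12       65   81    m0      c4
0        45   17    m2   squad
3        44   62    m5    wiki
4         9   15    m1      c4
take first 4 rows:
    lr_x1e4  acc model dataset
5        98   87    m3   mnist
1        87   49    m4   mnist
12       65   81    m0      c4
0        45   17    m2   squad
add column acc_plus_lr_x1e4 = t['acc'] + t['lr_x1e4']:
    lr_x1e4  acc model dataset  acc_plus_lr_x1e4
5        98   87    m3   mnist               185
1        87   49    m4   mnist               136
12       65   81    m0      c4               146
0        45   17    m2   squad                62
Taking the sum of column 'acc_plus_lr_x1e4' gives 529.

529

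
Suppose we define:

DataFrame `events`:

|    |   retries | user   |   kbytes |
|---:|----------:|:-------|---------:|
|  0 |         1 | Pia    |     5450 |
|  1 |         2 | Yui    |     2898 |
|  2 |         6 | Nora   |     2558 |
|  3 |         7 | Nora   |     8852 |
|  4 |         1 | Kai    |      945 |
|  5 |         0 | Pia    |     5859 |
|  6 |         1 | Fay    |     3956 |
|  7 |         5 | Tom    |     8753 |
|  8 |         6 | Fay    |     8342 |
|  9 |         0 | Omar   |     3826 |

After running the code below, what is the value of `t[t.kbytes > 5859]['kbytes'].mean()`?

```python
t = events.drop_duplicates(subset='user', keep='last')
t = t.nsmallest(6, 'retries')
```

drop duplicate user (keep=last):
   retries  user  kbytes
1        2   Yui    2898
3        7  Nora    8852
4        1   Kai     945
5        0   Pia    5859
7        5   Tom    8753
8        6   Fay    8342
9        0  Omar    3826
take 6 rows with smallest retries:
   retries  user  kbytes
5        0   Pia    5859
9        0  Omar    3826
4        1   Kai     945
1        2   Yui    2898
7        5   Tom    8753
8        6   Fay    8342
filter rows where kbytes > 5859:
   retries user  kbytes
7        5  Tom    8753
8        6  Fay    8342
mean of column 'kbytes' → 8547.5

8547.5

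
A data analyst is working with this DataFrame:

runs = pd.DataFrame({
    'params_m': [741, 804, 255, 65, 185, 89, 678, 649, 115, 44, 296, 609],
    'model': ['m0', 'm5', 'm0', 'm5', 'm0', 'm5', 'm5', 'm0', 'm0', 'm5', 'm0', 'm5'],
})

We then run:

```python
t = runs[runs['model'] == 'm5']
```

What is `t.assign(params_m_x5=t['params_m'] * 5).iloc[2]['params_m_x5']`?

filter rows where model == 'm5':
    params_m model
1        804    m5
3         65    m5
5         89    m5
6        678    m5
9         44    m5
11       609    m5
add column params_m_x5 = t['params_m'] * 5:
    params_m model  params_m_x5
1        804    m5         4020
3         65    m5          325
5         89    m5          445
6        678    m5         3390
9         44    m5          220
11       609    m5         3045
Finally, value at position 2, column 'params_m_x5' = 445.

445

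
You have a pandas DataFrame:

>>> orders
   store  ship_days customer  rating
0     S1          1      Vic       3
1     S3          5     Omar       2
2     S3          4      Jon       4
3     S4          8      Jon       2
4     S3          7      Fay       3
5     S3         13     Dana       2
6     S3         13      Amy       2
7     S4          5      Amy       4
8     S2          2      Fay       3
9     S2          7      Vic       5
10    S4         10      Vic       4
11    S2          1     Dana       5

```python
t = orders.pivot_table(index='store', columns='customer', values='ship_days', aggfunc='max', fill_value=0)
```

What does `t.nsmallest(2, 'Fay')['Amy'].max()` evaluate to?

pivot: rows=store, cols=customer, max(ship_days):
customer  Amy  Dana  Fay  Jon  Omar  Vic
store                                   
S1          0     0    0    0     0    1
S2          0     1    2    0     0    7
S3         13    13    7    4     5    0
S4          5     0    0    8     0   10
take 2 rows with smallest Fay:
customer  Amy  Dana  Fay  Jon  Omar  Vic
store                                   
S1          0     0    0    0     0    1
S4          5     0    0    8     0   10

5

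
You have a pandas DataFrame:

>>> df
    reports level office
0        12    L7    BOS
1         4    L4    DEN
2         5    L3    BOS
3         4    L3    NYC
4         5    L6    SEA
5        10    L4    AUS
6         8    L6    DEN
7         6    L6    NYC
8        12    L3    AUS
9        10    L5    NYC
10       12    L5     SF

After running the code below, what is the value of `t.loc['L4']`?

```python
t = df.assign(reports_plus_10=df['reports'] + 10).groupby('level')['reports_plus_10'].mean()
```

17.0

add column reports_plus_10 = df['reports'] + 10:
    reports level office  reports_plus_10
0        12    L7    BOS               22
1         4    L4    DEN               14
2         5    L3    BOS               15
3         4    L3    NYC               14
4         5    L6    SEA               15
5        10    L4    AUS               20
6         8    L6    DEN               18
7         6    L6    NYC               16
8        12    L3    AUS               22
9        10    L5    NYC               20
10       12    L5     SF               22
group by level, mean of reports_plus_10:
level
L3    17.000000
L4    17.000000
L5    21.000000
L6    16.333333
L7    22.000000
Name: reports_plus_10, dtype: float64
Finally, value at index 'L4' = 17.0.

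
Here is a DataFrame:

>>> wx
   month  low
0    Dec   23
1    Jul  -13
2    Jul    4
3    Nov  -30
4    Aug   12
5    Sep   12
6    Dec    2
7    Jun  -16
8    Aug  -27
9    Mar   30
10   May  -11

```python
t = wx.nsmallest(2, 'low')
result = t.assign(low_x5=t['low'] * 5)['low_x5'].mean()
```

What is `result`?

take 2 rows with smallest low:
  month  low
3   Nov  -30
8   Aug  -27
add column low_x5 = t['low'] * 5:
  month  low  low_x5
3   Nov  -30    -150
8   Aug  -27    -135

-142.5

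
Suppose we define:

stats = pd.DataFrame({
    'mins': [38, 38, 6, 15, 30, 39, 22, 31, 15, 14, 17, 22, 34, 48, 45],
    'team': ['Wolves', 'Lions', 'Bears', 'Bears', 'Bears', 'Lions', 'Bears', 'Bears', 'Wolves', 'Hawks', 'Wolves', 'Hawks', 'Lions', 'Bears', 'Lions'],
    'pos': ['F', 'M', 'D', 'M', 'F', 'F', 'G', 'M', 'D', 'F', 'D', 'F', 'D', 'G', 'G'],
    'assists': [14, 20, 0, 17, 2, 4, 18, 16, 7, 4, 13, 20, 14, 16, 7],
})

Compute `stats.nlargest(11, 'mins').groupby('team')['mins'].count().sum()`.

11

take 11 rows with largest mins:
    mins    team pos  assists
13    48   Bears   G       16
14    45   Lions   G        7
5     39   Lions   F        4
0     38  Wolves   F       14
1     38   Lions   M       20
12    34   Lions   D       14
7     31   Bears   M       16
4     30   Bears   F        2
6     22   Bears   G       18
11    22   Hawks   F       20
10    17  Wolves   D       13
group by team, count of mins:
team
Bears     4
Hawks     1
Lions     4
Wolves    2
Name: mins, dtype: int64
Reading off the sum of the resulting series, we get 11.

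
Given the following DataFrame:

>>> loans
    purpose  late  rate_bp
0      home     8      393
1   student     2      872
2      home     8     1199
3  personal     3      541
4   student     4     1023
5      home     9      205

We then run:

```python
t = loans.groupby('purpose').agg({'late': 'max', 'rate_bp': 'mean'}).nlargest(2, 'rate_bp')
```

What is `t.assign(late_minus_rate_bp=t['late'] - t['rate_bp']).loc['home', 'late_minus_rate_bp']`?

group by purpose: max(late), mean(rate_bp):
          late  rate_bp
purpose                
home         9    599.0
personal     3    541.0
student      4    947.5
take 2 rows with largest rate_bp:
         late  rate_bp
purpose               
student     4    947.5
home        9    599.0
add column late_minus_rate_bp = t['late'] - t['rate_bp']:
         late  rate_bp  late_minus_rate_bp
purpose                                   
student     4    947.5              -943.5
home        9    599.0              -590.0

-590.0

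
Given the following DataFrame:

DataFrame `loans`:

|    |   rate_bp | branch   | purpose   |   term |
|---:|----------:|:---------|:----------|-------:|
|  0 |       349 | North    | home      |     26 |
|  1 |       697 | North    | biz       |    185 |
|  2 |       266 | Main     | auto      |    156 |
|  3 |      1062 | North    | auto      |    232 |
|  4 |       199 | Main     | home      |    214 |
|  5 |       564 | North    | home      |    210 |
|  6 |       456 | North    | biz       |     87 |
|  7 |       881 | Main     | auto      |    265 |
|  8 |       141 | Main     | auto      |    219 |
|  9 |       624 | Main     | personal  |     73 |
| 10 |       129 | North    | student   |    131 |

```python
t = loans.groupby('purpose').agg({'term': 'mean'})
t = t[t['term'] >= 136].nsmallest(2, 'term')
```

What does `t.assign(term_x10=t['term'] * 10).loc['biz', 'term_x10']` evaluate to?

group by purpose, mean of term:
           term
purpose        
auto      218.0
biz       136.0
home      150.0
personal   73.0
student   131.0
filter rows where term >= 136:
          term
purpose       
auto     218.0
biz      136.0
home     150.0
take 2 rows with smallest term:
          term
purpose       
biz      136.0
home     150.0
add column term_x10 = t['term'] * 10:
          term  term_x10
purpose                 
biz      136.0    1360.0
home     150.0    1500.0
Taking the value at row 'biz', column 'term_x10' gives 1360.0.

1360.0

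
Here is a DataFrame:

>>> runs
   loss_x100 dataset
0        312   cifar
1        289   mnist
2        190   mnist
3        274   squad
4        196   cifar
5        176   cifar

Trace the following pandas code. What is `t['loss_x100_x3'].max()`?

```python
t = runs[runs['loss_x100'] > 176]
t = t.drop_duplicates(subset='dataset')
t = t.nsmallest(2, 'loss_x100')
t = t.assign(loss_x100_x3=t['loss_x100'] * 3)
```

filter rows where loss_x100 > 176:
   loss_x100 dataset
0        312   cifar
1        289   mnist
2        190   mnist
3        274   squad
4        196   cifar
drop duplicate dataset (keep=first):
   loss_x100 dataset
0        312   cifar
1        289   mnist
3        274   squad
take 2 rows with smallest loss_x100:
   loss_x100 dataset
3        274   squad
1        289   mnist
add column loss_x100_x3 = t['loss_x100'] * 3:
   loss_x100 dataset  loss_x100_x3
3        274   squad           822
1        289   mnist           867

867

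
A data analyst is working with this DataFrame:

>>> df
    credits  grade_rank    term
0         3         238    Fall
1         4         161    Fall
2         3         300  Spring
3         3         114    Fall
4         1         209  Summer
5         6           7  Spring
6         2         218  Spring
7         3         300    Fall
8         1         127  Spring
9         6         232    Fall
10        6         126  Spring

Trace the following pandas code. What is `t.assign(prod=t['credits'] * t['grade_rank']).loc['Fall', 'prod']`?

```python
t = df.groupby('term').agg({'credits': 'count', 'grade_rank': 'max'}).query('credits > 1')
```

group by term: count(credits), max(grade_rank):
        credits  grade_rank
term                       
Fall          5         300
Spring        5         300
Summer        1         209
filter rows where credits > 1:
        credits  grade_rank
term                       
Fall          5         300
Spring        5         300
add column prod = t['credits'] * t['grade_rank']:
        credits  grade_rank  prod
term                             
Fall          5         300  1500
Spring        5         300  1500
The value at row 'Fall', column 'prod' is 1500.

1500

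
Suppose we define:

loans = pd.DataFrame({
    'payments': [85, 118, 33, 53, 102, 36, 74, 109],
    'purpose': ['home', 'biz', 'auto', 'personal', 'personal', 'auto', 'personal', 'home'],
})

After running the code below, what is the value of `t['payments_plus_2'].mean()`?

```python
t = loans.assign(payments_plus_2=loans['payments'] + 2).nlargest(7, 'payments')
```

add column payments_plus_2 = loans['payments'] + 2:
   payments   purpose  payments_plus_2
0        85      home               87
1       118       biz              120
2        33      auto               35
3        53  personal               55
4       102  personal              104
5        36      auto               38
6        74  personal               76
7       109      home              111
take 7 rows with largest payments:
   payments   purpose  payments_plus_2
1       118       biz              120
7       109      home              111
4       102  personal              104
0        85      home               87
6        74  personal               76
3        53  personal               55
5        36      auto               38
mean of column 'payments_plus_2' → 84.4285714286

84.4285714286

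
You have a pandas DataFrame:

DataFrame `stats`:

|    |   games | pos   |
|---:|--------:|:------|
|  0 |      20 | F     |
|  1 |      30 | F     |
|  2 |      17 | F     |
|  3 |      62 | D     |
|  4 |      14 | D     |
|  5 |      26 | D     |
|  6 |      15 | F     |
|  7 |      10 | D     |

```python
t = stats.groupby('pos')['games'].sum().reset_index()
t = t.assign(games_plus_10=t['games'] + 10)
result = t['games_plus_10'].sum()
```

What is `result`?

group by pos, sum of games:
pos
D    112
F     82
Name: games, dtype: int64
reset_index():
  pos  games
0   D    112
1   F     82
add column games_plus_10 = t['games'] + 10:
  pos  games  games_plus_10
0   D    112            122
1   F     82             92

214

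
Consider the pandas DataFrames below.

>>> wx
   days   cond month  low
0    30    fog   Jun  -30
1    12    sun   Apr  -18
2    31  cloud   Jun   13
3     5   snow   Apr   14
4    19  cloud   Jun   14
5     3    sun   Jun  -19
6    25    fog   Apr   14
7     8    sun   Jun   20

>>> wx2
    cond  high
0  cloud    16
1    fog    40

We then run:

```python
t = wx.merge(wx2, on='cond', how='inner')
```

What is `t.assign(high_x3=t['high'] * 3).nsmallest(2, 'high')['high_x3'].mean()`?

merge on 'cond' (how='inner') → 4 rows:
   days   cond month  low  high
0    30    fog   Jun  -30    40
1    31  cloud   Jun   13    16
2    19  cloud   Jun   14    16
3    25    fog   Apr   14    40
add column high_x3 = t['high'] * 3:
   days   cond month  low  high  high_x3
0    30    fog   Jun  -30    40      120
1    31  cloud   Jun   13    16       48
2    19  cloud   Jun   14    16       48
3    25    fog   Apr   14    40      120
take 2 rows with smallest high:
   days   cond month  low  high  high_x3
1    31  cloud   Jun   13    16       48
2    19  cloud   Jun   14    16       48
Then the mean of column 'high_x3': 48.0

48.0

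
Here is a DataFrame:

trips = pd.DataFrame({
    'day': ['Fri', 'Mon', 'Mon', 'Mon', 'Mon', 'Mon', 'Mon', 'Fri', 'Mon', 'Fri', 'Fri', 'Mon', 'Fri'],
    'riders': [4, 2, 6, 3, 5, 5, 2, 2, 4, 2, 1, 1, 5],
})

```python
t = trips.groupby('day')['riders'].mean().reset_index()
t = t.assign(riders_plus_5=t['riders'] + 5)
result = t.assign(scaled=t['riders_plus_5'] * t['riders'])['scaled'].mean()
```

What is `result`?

group by day, mean of riders:
day
Fri    2.8
Mon    3.5
Name: riders, dtype: float64
reset_index():
   day  riders
0  Fri     2.8
1  Mon     3.5
add column riders_plus_5 = t['riders'] + 5:
   day  riders  riders_plus_5
0  Fri     2.8            7.8
1  Mon     3.5            8.5
add column scaled = t['riders_plus_5'] * t['riders']:
   day  riders  riders_plus_5  scaled
0  Fri     2.8            7.8   21.84
1  Mon     3.5            8.5   29.75
So mean() = 25.795.

25.795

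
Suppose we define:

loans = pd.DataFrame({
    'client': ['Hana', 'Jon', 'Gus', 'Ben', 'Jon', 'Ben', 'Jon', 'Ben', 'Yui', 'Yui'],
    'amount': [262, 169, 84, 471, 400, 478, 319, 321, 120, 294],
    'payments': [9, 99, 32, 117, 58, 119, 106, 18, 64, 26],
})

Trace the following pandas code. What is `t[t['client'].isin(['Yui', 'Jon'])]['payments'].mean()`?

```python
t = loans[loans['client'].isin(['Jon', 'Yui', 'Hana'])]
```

70.6

filter rows where client in ['Jon', 'Yui', 'Hana']:
  client  amount  payments
0   Hana     262         9
1    Jon     169        99
4    Jon     400        58
6    Jon     319       106
8    Yui     120        64
9    Yui     294        26
filter rows where client in ['Yui', 'Jon']:
  client  amount  payments
1    Jon     169        99
4    Jon     400        58
6    Jon     319       106
8    Yui     120        64
9    Yui     294        26
Reading off the mean of column 'payments', we get 70.6.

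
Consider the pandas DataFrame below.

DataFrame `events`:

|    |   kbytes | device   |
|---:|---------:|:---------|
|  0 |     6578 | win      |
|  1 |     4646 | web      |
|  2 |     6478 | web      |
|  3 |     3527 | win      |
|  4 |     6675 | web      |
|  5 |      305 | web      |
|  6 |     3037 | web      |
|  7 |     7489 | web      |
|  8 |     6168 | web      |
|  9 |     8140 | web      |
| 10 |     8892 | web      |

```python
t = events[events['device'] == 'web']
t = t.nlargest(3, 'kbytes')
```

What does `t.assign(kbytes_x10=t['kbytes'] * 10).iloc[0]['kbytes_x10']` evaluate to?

filter rows where device == 'web':
    kbytes device
1     4646    web
2     6478    web
4     6675    web
5      305    web
6     3037    web
7     7489    web
8     6168    web
9     8140    web
10    8892    web
take 3 rows with largest kbytes:
    kbytes device
10    8892    web
9     8140    web
7     7489    web
add column kbytes_x10 = t['kbytes'] * 10:
    kbytes device  kbytes_x10
10    8892    web       88920
9     8140    web       81400
7     7489    web       74890
The value at position 0, column 'kbytes_x10' is 88920.

88920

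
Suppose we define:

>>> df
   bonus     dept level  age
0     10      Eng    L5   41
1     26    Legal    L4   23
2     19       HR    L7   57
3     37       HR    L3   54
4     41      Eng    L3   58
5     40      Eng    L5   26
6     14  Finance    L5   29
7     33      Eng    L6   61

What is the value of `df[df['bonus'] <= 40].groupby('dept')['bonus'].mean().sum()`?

95.6666666667

filter rows where bonus <= 40:
   bonus     dept level  age
0     10      Eng    L5   41
1     26    Legal    L4   23
2     19       HR    L7   57
3     37       HR    L3   54
5     40      Eng    L5   26
6     14  Finance    L5   29
7     33      Eng    L6   61
group by dept, mean of bonus:
dept
Eng        27.666667
Finance    14.000000
HR         28.000000
Legal      26.000000
Name: bonus, dtype: float64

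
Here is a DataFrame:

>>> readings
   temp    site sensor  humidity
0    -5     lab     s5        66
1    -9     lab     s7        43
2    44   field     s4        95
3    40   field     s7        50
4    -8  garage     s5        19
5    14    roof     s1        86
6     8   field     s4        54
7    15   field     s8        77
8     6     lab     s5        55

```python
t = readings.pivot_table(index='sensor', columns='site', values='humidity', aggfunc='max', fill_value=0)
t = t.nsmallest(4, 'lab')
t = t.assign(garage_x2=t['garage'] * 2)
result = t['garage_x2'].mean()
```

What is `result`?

pivot: rows=sensor, cols=site, max(humidity):
site    field  garage  lab  roof
sensor                          
s1          0       0    0    86
s4         95       0    0     0
s5          0      19   66     0
s7         50       0   43     0
s8         77       0    0     0
take 4 rows with smallest lab:
site    field  garage  lab  roof
sensor                          
s1          0       0    0    86
s4         95       0    0     0
s8         77       0    0     0
s7         50       0   43     0
add column garage_x2 = t['garage'] * 2:
site    field  garage  lab  roof  garage_x2
sensor                                     
s1          0       0    0    86          0
s4         95       0    0     0          0
s8         77       0    0     0          0
s7         50       0   43     0          0

0.0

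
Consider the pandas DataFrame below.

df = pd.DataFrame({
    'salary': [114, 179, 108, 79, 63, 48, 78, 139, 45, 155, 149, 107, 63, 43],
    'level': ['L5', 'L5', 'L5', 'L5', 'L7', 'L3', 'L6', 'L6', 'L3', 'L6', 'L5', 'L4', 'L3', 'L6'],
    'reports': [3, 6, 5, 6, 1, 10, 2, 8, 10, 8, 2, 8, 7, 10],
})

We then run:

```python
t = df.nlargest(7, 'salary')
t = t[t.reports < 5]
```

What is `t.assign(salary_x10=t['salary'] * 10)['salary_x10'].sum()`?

2630

take 7 rows with largest salary:
    salary level  reports
1      179    L5        6
9      155    L6        8
10     149    L5        2
7      139    L6        8
0      114    L5        3
2      108    L5        5
11     107    L4        8
filter rows where reports < 5:
    salary level  reports
10     149    L5        2
0      114    L5        3
add column salary_x10 = t['salary'] * 10:
    salary level  reports  salary_x10
10     149    L5        2        1490
0      114    L5        3        1140
Taking the sum of column 'salary_x10' gives 2630.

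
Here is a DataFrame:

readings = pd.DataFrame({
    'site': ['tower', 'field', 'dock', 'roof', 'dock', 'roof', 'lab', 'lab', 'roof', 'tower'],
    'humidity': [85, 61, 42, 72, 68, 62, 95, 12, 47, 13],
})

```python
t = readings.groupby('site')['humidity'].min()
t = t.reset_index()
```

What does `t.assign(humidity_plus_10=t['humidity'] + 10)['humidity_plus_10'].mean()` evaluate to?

group by site, min of humidity:
site
dock     42
field    61
lab      12
roof     47
tower    13
Name: humidity, dtype: int64
reset_index():
    site  humidity
0   dock        42
1  field        61
2    lab        12
3   roof        47
4  tower        13
add column humidity_plus_10 = t['humidity'] + 10:
    site  humidity  humidity_plus_10
0   dock        42                52
1  field        61                71
2    lab        12                22
3   roof        47                57
4  tower        13                23

45.0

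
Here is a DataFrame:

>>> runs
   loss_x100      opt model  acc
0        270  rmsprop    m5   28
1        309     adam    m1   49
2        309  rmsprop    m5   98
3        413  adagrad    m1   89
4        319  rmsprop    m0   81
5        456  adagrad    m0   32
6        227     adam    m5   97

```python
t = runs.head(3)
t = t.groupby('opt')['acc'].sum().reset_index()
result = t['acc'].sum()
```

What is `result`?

take first 3 rows:
   loss_x100      opt model  acc
0        270  rmsprop    m5   28
1        309     adam    m1   49
2        309  rmsprop    m5   98
group by opt, sum of acc:
opt
adam        49
rmsprop    126
Name: acc, dtype: int64
reset_index():
       opt  acc
0     adam   49
1  rmsprop  126

175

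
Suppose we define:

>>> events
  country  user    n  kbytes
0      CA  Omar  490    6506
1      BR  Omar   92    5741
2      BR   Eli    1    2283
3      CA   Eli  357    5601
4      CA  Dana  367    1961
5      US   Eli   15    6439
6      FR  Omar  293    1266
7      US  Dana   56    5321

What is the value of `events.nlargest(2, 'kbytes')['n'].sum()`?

take 2 rows with largest kbytes:
  country  user    n  kbytes
0      CA  Omar  490    6506
5      US   Eli   15    6439
Then the sum of column 'n': 505

505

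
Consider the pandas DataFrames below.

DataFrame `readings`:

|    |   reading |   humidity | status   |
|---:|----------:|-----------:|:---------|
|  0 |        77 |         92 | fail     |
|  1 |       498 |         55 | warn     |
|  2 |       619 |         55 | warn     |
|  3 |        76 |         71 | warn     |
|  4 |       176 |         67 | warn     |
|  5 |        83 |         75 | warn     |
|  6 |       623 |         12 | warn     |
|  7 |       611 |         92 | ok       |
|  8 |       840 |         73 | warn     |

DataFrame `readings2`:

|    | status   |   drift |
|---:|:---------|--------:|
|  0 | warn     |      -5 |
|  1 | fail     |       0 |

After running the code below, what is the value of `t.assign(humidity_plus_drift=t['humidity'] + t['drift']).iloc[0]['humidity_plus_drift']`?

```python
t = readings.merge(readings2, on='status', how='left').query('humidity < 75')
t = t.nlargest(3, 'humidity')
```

merge on 'status' (how='left') → 9 rows:
   reading  humidity status  drift
0       77        92   fail    0.0
1      498        55   warn   -5.0
2      619        55   warn   -5.0
3       76        71   warn   -5.0
4      176        67   warn   -5.0
5       83        75   warn   -5.0
6      623        12   warn   -5.0
7      611        92     ok    NaN
8      840        73   warn   -5.0
filter rows where humidity < 75:
   reading  humidity status  drift
1      498        55   warn   -5.0
2      619        55   warn   -5.0
3       76        71   warn   -5.0
4      176        67   warn   -5.0
6      623        12   warn   -5.0
8      840        73   warn   -5.0
take 3 rows with largest humidity:
   reading  humidity status  drift
8      840        73   warn   -5.0
3       76        71   warn   -5.0
4      176        67   warn   -5.0
add column humidity_plus_drift = t['humidity'] + t['drift']:
   reading  humidity status  drift  humidity_plus_drift
8      840        73   warn   -5.0                 68.0
3       76        71   warn   -5.0                 66.0
4      176        67   warn   -5.0                 62.0

68.0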